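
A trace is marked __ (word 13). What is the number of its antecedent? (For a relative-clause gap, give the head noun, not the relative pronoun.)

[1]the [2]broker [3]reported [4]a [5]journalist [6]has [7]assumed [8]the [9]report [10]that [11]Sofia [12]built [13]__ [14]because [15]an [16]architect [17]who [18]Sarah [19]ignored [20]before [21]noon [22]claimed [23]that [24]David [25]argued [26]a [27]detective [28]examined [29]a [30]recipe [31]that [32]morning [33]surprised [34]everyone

9

The gap at 13 is the object of "built", inside a relative clause.
The relative pronoun is "that" (word 10); it is bound by the head noun immediately before it.
Its filler is the head noun "report", at word 9.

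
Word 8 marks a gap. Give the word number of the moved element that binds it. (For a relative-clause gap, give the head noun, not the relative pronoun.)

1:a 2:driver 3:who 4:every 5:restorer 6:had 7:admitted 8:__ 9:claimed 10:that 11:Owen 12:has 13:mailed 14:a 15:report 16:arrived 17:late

2

The gap at 8 is the subject of "claimed", inside a relative clause.
The relative pronoun is "who" (word 3); it is bound by the head noun immediately before it.
Its filler is the head noun "driver", at word 2.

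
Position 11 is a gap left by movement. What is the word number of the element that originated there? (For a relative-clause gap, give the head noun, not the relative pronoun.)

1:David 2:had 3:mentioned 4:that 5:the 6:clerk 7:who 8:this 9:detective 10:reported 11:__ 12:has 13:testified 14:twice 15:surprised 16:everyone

The gap at 11 is the subject of "testified", inside a relative clause.
The relative pronoun is "who" (word 7); it is bound by the head noun immediately before it.
Its filler is the head noun "clerk", at word 6.

6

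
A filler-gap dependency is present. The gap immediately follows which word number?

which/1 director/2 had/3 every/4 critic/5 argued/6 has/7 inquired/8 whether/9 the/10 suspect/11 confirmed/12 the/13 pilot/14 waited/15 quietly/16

The displaced element is "which director" (word 2).
It is linked across 1 clause boundary (Ø).
It functions as the subject of "inquired", so the gap sits immediately after word 6 ("argued").
Base order: Every critic had argued that which director has inquired whether the suspect confirmed the pilot waited quietly.

6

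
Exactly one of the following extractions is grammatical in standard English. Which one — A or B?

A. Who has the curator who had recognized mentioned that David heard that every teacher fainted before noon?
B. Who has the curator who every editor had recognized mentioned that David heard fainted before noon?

In A, the wh-phrase is extracted from inside a complex-NP island (relative clause) (introduced by "who"), which blocks movement.
In B, the extraction path crosses only that-complement boundaries, which are transparent.
So B is grammatical.

B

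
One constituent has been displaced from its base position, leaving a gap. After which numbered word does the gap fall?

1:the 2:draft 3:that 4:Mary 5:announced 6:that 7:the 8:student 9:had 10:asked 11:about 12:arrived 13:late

The displaced element is "the draft" (word 2).
It is linked across 1 clause boundary (that).
It functions as the object of the preposition "about" of "asked", so the gap sits immediately after word 11 ("about").
Base order: Mary announced that the student had asked about the draft.

11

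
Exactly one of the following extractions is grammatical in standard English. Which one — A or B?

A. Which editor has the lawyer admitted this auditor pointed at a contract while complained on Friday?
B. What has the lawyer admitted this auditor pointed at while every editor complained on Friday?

B

In A, the wh-phrase is extracted from inside an adjunct island (introduced by "while"), which blocks movement.
In B, the extraction path crosses only that-complement boundaries, which are transparent.
So B is grammatical.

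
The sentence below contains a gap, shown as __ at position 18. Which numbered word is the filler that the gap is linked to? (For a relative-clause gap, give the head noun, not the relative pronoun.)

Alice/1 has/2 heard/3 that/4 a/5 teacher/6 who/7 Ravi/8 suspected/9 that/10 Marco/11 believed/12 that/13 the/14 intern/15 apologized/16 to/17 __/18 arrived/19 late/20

The gap at 18 is the prepositional object of "apologized", inside a relative clause.
The relative pronoun is "who" (word 7); it is bound by the head noun immediately before it.
Its filler is the head noun "teacher", at word 6.

6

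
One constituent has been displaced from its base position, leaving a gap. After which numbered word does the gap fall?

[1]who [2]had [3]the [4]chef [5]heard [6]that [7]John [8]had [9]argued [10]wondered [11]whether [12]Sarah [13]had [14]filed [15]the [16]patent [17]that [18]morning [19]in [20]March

9

The displaced element is "who" (word 1).
It is linked across 2 clause boundaries (that → Ø).
It functions as the subject of "wondered", so the gap sits immediately after word 9 ("argued").
Base order: The chef had heard that John had argued that who wondered whether Sarah had filed the patent that morning in March.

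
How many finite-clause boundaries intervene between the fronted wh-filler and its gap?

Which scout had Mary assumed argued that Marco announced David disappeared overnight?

1

"which scout" is extracted from the subject of "argued".
Boundaries crossed, outermost first: [Ø] — 1 in total.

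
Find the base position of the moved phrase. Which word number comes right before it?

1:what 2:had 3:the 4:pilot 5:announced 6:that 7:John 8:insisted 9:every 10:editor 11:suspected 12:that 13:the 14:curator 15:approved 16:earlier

The displaced element is "what" (word 1).
It is linked across 3 clause boundaries (that → Ø → that).
It functions as the direct object of "approved", so the gap sits immediately after word 15 ("approved").
Base order: The pilot had announced that John insisted every editor suspected that the curator approved what earlier.

15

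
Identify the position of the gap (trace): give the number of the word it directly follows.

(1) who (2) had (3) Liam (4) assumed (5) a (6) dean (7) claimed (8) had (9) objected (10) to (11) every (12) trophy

7

The displaced element is "who" (word 1).
It is linked across 2 clause boundaries (Ø → Ø).
It functions as the subject of "objected", so the gap sits immediately after word 7 ("claimed").
Base order: Liam had assumed a dean claimed that who had objected to every trophy.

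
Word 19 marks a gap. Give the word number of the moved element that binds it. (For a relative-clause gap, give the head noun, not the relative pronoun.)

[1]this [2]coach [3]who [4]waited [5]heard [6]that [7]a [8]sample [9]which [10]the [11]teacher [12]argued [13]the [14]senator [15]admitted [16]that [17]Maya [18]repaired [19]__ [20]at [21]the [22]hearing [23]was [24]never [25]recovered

8

The gap at 19 is the object of "repaired", inside a relative clause.
The relative pronoun is "which" (word 9); it is bound by the head noun immediately before it.
Its filler is the head noun "sample", at word 8.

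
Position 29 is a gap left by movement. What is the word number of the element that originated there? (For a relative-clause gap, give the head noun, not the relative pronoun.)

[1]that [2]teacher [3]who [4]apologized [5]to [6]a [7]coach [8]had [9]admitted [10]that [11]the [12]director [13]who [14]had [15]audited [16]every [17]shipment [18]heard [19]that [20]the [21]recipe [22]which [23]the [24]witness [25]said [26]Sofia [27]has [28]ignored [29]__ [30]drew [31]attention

The gap at 29 is the object of "ignored", inside a relative clause.
The relative pronoun is "which" (word 22); it is bound by the head noun immediately before it.
Its filler is the head noun "recipe", at word 21.

21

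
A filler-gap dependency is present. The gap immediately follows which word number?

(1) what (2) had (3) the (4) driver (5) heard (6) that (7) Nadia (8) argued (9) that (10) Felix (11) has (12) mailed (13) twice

The displaced element is "what" (word 1).
It is linked across 2 clause boundaries (that → that).
It functions as the direct object of "mailed", so the gap sits immediately after word 12 ("mailed").
Base order: The driver had heard that Nadia argued that Felix has mailed what twice.

12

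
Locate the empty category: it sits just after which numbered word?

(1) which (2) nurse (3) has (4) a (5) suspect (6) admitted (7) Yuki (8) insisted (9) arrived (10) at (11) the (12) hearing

8

The displaced element is "which nurse" (word 2).
It is linked across 2 clause boundaries (Ø → Ø).
It functions as the subject of "arrived", so the gap sits immediately after word 8 ("insisted").
Base order: A suspect has admitted Yuki insisted which nurse arrived at the hearing.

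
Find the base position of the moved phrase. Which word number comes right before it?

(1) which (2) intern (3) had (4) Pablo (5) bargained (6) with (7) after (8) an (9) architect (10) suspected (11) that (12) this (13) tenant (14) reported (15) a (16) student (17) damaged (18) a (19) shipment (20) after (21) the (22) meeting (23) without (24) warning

The displaced element is "which intern" (word 2).
It functions as the object of the preposition "with" of "bargained", so the gap sits immediately after word 6 ("with").
Base order: Pablo had bargained with which intern after an architect suspected that this tenant reported a student damaged a shipment after the meeting without warning.

6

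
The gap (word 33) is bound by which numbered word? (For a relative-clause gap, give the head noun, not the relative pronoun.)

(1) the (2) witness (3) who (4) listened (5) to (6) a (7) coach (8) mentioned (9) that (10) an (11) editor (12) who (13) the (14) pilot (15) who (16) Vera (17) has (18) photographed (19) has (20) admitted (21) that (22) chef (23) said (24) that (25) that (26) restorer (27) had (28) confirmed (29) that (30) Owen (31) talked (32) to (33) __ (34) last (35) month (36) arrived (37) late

The gap at 33 is the prepositional object of "talked", inside a relative clause.
The relative pronoun is "who" (word 12); it is bound by the head noun immediately before it.
Its filler is the head noun "editor", at word 11.

11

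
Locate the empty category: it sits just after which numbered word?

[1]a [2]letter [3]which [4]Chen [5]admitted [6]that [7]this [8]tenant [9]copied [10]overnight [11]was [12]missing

The displaced element is "a letter" (word 2).
It is linked across 1 clause boundary (that).
It functions as the direct object of "copied", so the gap sits immediately after word 9 ("copied").
Base order: Chen admitted that this tenant copied a letter overnight.

9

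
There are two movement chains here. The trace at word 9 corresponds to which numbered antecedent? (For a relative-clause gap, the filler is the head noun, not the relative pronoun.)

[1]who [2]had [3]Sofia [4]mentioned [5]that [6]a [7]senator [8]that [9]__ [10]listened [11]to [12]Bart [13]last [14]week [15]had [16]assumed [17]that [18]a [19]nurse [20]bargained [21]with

The marked gap is inside the relative clause, the subject of "listened".
Its filler is the head noun "senator" (via "that"), at word 7.
(The other dependency links word 1 to a gap after word 21.)

7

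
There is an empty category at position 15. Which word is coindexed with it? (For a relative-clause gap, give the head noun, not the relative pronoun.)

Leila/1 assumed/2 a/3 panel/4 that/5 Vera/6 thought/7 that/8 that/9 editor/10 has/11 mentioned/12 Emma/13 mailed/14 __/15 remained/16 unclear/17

4

The gap at 15 is the object of "mailed", inside a relative clause.
The relative pronoun is "that" (word 5); it is bound by the head noun immediately before it.
Its filler is the head noun "panel", at word 4.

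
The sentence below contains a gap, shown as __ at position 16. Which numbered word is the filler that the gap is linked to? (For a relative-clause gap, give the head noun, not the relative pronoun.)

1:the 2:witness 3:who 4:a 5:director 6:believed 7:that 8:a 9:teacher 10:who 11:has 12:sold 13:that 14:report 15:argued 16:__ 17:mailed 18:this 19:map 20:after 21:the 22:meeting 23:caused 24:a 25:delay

2

The gap at 16 is the subject of "mailed", inside a relative clause.
The relative pronoun is "who" (word 3); it is bound by the head noun immediately before it.
Its filler is the head noun "witness", at word 2.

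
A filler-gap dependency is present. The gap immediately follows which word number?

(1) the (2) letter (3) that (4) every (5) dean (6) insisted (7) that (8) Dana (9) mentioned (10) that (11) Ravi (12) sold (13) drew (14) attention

12

The displaced element is "the letter" (word 2).
It is linked across 2 clause boundaries (that → that).
It functions as the direct object of "sold", so the gap sits immediately after word 12 ("sold").
Base order: Every dean insisted that Dana mentioned that Ravi sold the letter.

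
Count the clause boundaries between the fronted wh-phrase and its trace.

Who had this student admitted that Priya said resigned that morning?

"who" is extracted from the subject of "resigned".
Boundaries crossed, outermost first: [that], [Ø] — 2 in total.

2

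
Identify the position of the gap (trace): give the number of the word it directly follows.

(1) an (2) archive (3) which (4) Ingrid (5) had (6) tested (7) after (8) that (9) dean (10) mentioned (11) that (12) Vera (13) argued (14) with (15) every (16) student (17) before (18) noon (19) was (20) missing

The displaced element is "an archive" (word 2).
It functions as the direct object of "tested", so the gap sits immediately after word 6 ("tested").
Base order: Ingrid had tested an archive after that dean mentioned that Vera argued with every student before noon.

6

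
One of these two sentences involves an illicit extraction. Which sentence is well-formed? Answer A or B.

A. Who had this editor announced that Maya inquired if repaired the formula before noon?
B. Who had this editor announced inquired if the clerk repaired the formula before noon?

In A, the wh-phrase is extracted from inside a wh-island (introduced by "if"), which blocks movement.
In B, the extraction path crosses only that-complement boundaries, which are transparent.
So B is grammatical.

B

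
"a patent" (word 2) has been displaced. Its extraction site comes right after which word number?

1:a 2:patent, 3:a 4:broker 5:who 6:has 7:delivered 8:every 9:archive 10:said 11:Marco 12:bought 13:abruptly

12

The displaced element is "a patent" (word 2).
It is linked across 1 clause boundary (Ø).
It functions as the direct object of "bought", so the gap sits immediately after word 12 ("bought").
Base order: A broker who has delivered every archive said Marco bought a patent abruptly.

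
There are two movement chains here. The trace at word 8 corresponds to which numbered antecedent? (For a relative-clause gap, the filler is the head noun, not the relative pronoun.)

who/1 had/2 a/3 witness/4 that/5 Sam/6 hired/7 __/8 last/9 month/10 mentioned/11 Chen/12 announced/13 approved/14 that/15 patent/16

The marked gap is inside the relative clause, the direct object of "hired".
Its filler is the head noun "witness" (via "that"), at word 4.
(The other dependency links word 1 to a gap after word 13.)

4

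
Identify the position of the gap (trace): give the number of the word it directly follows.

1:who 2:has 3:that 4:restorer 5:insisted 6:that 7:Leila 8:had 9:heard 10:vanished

The displaced element is "who" (word 1).
It is linked across 2 clause boundaries (that → Ø).
It functions as the subject of "vanished", so the gap sits immediately after word 9 ("heard").
Base order: That restorer has insisted that Leila had heard that who vanished.

9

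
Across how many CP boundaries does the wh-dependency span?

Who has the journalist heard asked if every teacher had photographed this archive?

1

"who" is extracted from the subject of "asked".
Boundaries crossed, outermost first: [Ø] — 1 in total.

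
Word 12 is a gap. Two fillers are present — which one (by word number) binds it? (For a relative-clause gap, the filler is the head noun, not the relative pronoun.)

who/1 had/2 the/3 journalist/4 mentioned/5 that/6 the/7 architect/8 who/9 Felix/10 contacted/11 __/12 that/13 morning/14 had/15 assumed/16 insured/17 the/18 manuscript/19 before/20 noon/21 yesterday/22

8

The marked gap is inside the relative clause, the direct object of "contacted".
Its filler is the head noun "architect" (via "who"), at word 8.
(The other dependency links word 1 to a gap after word 16.)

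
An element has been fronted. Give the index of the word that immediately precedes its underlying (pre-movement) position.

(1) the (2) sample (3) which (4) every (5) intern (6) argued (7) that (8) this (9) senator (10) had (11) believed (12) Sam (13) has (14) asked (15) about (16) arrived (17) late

The displaced element is "the sample" (word 2).
It is linked across 2 clause boundaries (that → Ø).
It functions as the object of the preposition "about" of "asked", so the gap sits immediately after word 15 ("about").
Base order: Every intern argued that this senator had believed Sam has asked about the sample.

15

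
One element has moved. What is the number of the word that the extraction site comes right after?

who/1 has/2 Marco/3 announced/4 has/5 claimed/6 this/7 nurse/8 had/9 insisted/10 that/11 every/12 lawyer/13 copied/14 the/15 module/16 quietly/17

4

The displaced element is "who" (word 1).
It is linked across 1 clause boundary (Ø).
It functions as the subject of "claimed", so the gap sits immediately after word 4 ("announced").
Base order: Marco has announced who has claimed this nurse had insisted that every lawyer copied the module quietly.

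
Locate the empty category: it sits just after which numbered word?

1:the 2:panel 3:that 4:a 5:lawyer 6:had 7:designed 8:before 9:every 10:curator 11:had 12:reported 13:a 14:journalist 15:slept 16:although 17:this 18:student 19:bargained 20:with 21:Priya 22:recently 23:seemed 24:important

7

The displaced element is "the panel" (word 2).
It functions as the direct object of "designed", so the gap sits immediately after word 7 ("designed").
Base order: A lawyer had designed the panel before every curator had reported a journalist slept although this student bargained with Priya recently.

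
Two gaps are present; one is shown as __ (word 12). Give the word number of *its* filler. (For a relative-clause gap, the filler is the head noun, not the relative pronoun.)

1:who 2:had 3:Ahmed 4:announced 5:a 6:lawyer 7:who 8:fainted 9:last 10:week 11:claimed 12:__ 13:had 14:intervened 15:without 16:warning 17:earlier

1

The marked gap is the subject of "intervened".
Its filler is the fronted wh-phrase "who", at word 1.
(The other dependency links word 6 to a gap after word 7.)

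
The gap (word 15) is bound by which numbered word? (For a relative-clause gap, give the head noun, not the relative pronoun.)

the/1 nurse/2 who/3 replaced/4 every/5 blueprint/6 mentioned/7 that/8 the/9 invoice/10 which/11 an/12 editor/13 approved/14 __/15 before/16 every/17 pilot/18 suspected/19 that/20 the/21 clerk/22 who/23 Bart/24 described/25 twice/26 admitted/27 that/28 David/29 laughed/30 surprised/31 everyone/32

The gap at 15 is the object of "approved", inside a relative clause.
The relative pronoun is "which" (word 11); it is bound by the head noun immediately before it.
Its filler is the head noun "invoice", at word 10.

10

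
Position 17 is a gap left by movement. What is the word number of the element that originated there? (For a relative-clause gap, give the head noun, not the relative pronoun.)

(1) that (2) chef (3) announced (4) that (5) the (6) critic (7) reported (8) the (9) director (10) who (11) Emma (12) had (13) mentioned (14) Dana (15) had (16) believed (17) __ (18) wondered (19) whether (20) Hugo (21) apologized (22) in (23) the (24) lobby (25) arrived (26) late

9

The gap at 17 is the subject of "wondered", inside a relative clause.
The relative pronoun is "who" (word 10); it is bound by the head noun immediately before it.
Its filler is the head noun "director", at word 9.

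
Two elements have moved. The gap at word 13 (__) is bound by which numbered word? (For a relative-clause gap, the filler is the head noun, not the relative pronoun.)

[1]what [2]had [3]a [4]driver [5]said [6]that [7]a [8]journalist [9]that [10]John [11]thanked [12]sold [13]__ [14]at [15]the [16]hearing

The marked gap is the direct object of "sold".
Its filler is the fronted wh-phrase "what", at word 1.
(The other dependency links word 8 to a gap after word 11.)

1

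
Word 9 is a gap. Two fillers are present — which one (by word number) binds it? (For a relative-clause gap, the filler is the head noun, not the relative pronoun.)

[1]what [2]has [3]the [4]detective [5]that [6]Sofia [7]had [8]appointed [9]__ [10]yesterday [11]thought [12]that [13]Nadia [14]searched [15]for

4

The marked gap is inside the relative clause, the direct object of "appointed".
Its filler is the head noun "detective" (via "that"), at word 4.
(The other dependency links word 1 to a gap after word 15.)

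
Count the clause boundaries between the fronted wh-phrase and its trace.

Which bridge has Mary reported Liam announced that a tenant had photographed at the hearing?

"which bridge" is extracted from the object of "photographed".
Boundaries crossed, outermost first: [Ø], [that] — 2 in total.

2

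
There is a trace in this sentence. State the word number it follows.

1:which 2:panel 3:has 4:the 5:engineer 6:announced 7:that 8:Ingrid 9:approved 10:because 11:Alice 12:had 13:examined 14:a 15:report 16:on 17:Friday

The displaced element is "which panel" (word 2).
It is linked across 1 clause boundary (that).
It functions as the direct object of "approved", so the gap sits immediately after word 9 ("approved").
Base order: The engineer has announced that Ingrid approved which panel because Alice had examined a report on Friday.

9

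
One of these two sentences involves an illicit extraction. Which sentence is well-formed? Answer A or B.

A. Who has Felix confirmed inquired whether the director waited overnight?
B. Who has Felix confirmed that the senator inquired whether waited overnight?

In B, the wh-phrase is extracted from inside a wh-island (introduced by "whether"), which blocks movement.
In A, the extraction path crosses only that-complement boundaries, which are transparent.
So A is grammatical.

A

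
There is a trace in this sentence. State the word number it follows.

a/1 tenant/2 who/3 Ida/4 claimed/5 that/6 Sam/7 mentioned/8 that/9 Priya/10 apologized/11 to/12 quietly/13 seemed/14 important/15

12

The displaced element is "a tenant" (word 2).
It is linked across 2 clause boundaries (that → that).
It functions as the object of the preposition "to" of "apologized", so the gap sits immediately after word 12 ("to").
Base order: Ida claimed that Sam mentioned that Priya apologized to a tenant quietly.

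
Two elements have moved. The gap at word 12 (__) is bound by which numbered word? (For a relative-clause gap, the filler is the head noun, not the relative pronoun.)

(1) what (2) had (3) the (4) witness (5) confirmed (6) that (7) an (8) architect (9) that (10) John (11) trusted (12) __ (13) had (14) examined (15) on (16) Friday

8

The marked gap is inside the relative clause, the direct object of "trusted".
Its filler is the head noun "architect" (via "that"), at word 8.
(The other dependency links word 1 to a gap after word 14.)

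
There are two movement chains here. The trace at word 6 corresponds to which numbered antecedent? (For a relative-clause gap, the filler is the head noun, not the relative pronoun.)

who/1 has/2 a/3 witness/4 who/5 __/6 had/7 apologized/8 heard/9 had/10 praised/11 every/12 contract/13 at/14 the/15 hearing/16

4

The marked gap is inside the relative clause, the subject of "apologized".
Its filler is the head noun "witness" (via "who"), at word 4.
(The other dependency links word 1 to a gap after word 9.)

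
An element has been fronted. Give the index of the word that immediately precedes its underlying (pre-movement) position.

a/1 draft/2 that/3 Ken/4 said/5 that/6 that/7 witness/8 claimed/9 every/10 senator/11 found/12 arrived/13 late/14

The displaced element is "a draft" (word 2).
It is linked across 2 clause boundaries (that → Ø).
It functions as the direct object of "found", so the gap sits immediately after word 12 ("found").
Base order: Ken said that that witness claimed every senator found a draft.

12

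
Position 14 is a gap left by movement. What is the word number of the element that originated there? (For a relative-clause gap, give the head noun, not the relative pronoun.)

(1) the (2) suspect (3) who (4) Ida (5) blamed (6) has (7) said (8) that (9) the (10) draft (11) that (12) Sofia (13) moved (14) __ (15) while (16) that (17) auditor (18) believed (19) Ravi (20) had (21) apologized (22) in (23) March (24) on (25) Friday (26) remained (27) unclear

The gap at 14 is the object of "moved", inside a relative clause.
The relative pronoun is "that" (word 11); it is bound by the head noun immediately before it.
Its filler is the head noun "draft", at word 10.

10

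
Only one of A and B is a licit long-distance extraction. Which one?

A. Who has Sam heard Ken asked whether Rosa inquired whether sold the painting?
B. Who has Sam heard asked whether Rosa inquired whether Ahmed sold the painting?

In A, the wh-phrase is extracted from inside a wh-island (introduced by "whether"), which blocks movement.
In B, the extraction path crosses only that-complement boundaries, which are transparent.
So B is grammatical.

B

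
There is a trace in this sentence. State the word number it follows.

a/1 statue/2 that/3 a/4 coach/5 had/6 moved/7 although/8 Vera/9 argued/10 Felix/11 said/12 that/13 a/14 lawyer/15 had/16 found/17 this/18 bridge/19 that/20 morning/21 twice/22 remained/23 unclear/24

The displaced element is "a statue" (word 2).
It functions as the direct object of "moved", so the gap sits immediately after word 7 ("moved").
Base order: A coach had moved a statue although Vera argued Felix said that a lawyer had found this bridge that morning twice.

7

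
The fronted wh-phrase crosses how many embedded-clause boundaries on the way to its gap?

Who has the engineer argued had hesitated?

1

"who" is extracted from the subject of "hesitated".
Boundaries crossed, outermost first: [Ø] — 1 in total.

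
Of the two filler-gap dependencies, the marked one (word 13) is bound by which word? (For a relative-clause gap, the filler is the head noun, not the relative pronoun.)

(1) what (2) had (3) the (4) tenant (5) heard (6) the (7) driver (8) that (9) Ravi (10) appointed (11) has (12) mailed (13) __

1

The marked gap is the direct object of "mailed".
Its filler is the fronted wh-phrase "what", at word 1.
(The other dependency links word 7 to a gap after word 10.)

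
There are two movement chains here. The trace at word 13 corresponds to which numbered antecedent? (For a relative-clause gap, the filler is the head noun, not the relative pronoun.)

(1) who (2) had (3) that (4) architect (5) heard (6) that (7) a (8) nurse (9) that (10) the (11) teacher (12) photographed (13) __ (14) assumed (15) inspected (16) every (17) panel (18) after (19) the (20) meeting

The marked gap is inside the relative clause, the direct object of "photographed".
Its filler is the head noun "nurse" (via "that"), at word 8.
(The other dependency links word 1 to a gap after word 14.)

8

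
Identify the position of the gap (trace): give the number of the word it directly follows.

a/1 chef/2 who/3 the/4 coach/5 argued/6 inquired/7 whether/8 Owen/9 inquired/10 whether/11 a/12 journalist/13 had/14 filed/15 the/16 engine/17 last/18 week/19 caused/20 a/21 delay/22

6

The displaced element is "a chef" (word 2).
It is linked across 1 clause boundary (Ø).
It functions as the subject of "inquired", so the gap sits immediately after word 6 ("argued").
Base order: The coach argued that a chef inquired whether Owen inquired whether a journalist had filed the engine last week.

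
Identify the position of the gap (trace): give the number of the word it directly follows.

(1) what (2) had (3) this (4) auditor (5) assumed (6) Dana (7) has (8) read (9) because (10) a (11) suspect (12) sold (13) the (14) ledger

8

The displaced element is "what" (word 1).
It is linked across 1 clause boundary (Ø).
It functions as the direct object of "read", so the gap sits immediately after word 8 ("read").
Base order: This auditor had assumed Dana has read what because a suspect sold the ledger.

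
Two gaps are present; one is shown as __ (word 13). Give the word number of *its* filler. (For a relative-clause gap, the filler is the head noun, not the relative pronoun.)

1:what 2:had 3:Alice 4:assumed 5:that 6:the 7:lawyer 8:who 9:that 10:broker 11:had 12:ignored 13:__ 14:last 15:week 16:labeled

7

The marked gap is inside the relative clause, the direct object of "ignored".
Its filler is the head noun "lawyer" (via "who"), at word 7.
(The other dependency links word 1 to a gap after word 16.)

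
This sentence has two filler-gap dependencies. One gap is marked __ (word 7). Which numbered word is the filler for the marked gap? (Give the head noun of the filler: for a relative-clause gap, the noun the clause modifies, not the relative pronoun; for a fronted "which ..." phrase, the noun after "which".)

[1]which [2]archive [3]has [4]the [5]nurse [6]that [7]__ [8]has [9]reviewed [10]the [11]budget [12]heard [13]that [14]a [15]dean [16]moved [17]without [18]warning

The marked gap is inside the relative clause, the subject of "reviewed".
Its filler is the head noun "nurse" (via "that"), at word 5.
(The other dependency links word 2 to a gap after word 16.)

5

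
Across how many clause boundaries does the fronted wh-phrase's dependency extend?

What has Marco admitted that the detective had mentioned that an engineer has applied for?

"what" is extracted from the PP object of "applied".
Boundaries crossed, outermost first: [that], [that] — 2 in total.

2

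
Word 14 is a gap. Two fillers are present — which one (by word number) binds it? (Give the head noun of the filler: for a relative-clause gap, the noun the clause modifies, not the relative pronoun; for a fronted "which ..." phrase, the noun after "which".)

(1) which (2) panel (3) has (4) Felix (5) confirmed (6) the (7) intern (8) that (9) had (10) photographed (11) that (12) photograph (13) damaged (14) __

2

The marked gap is the direct object of "damaged".
Its filler is the fronted wh-phrase "which panel", at word 2.
(The other dependency links word 7 to a gap after word 8.)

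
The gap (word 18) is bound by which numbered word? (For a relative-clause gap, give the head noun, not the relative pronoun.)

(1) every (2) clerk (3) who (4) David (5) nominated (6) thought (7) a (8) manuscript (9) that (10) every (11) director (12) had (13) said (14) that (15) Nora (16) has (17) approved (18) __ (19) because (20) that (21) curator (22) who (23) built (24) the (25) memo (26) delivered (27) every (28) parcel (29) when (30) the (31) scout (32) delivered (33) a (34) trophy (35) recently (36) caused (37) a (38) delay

The gap at 18 is the object of "approved", inside a relative clause.
The relative pronoun is "that" (word 9); it is bound by the head noun immediately before it.
Its filler is the head noun "manuscript", at word 8.

8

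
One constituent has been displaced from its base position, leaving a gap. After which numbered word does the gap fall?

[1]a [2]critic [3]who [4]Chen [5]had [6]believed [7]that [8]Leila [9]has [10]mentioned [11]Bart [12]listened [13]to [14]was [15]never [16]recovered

The displaced element is "a critic" (word 2).
It is linked across 2 clause boundaries (that → Ø).
It functions as the object of the preposition "to" of "listened", so the gap sits immediately after word 13 ("to").
Base order: Chen had believed that Leila has mentioned Bart listened to a critic.

13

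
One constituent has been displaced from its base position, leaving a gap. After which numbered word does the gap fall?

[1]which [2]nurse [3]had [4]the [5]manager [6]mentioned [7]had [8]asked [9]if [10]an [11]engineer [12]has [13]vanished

The displaced element is "which nurse" (word 2).
It is linked across 1 clause boundary (Ø).
It functions as the subject of "asked", so the gap sits immediately after word 6 ("mentioned").
Base order: The manager had mentioned that which nurse had asked if an engineer has vanished.

6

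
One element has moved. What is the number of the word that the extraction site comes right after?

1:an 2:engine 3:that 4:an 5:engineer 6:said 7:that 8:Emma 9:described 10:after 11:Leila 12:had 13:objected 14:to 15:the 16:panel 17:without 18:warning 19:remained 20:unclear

The displaced element is "an engine" (word 2).
It is linked across 1 clause boundary (that).
It functions as the direct object of "described", so the gap sits immediately after word 9 ("described").
Base order: An engineer said that Emma described an engine after Leila had objected to the panel without warning.

9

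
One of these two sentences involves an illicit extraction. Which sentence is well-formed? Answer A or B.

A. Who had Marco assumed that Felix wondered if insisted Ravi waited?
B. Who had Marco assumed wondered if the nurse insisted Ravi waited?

In A, the wh-phrase is extracted from inside a wh-island (introduced by "if"), which blocks movement.
In B, the extraction path crosses only that-complement boundaries, which are transparent.
So B is grammatical.

B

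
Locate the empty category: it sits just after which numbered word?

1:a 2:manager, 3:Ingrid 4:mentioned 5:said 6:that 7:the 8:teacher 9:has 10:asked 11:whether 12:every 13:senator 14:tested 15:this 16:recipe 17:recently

4

The displaced element is "a manager" (word 2).
It is linked across 1 clause boundary (Ø).
It functions as the subject of "said", so the gap sits immediately after word 4 ("mentioned").
Base order: Ingrid mentioned that a manager said that the teacher has asked whether every senator tested this recipe recently.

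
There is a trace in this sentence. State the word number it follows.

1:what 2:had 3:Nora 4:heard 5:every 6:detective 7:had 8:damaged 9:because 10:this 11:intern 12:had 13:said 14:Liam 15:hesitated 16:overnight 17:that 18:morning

The displaced element is "what" (word 1).
It is linked across 1 clause boundary (Ø).
It functions as the direct object of "damaged", so the gap sits immediately after word 8 ("damaged").
Base order: Nora had heard every detective had damaged what because this intern had said Liam hesitated overnight that morning.

8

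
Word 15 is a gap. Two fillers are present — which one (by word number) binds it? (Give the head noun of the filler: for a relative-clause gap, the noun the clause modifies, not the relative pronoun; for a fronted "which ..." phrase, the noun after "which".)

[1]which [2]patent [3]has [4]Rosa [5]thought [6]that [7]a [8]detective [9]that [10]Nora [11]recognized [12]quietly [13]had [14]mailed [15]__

2

The marked gap is the direct object of "mailed".
Its filler is the fronted wh-phrase "which patent", at word 2.
(The other dependency links word 8 to a gap after word 11.)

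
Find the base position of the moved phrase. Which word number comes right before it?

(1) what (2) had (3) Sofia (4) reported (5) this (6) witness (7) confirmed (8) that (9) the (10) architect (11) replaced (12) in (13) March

11

The displaced element is "what" (word 1).
It is linked across 2 clause boundaries (Ø → that).
It functions as the direct object of "replaced", so the gap sits immediately after word 11 ("replaced").
Base order: Sofia had reported this witness confirmed that the architect replaced what in March.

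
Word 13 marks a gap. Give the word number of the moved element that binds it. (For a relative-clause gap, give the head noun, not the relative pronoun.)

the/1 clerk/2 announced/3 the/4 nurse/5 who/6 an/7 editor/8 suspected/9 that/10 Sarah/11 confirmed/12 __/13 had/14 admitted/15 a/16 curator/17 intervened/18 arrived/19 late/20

The gap at 13 is the subject of "admitted", inside a relative clause.
The relative pronoun is "who" (word 6); it is bound by the head noun immediately before it.
Its filler is the head noun "nurse", at word 5.

5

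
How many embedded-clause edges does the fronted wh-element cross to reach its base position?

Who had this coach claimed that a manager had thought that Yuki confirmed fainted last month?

"who" is extracted from the subject of "fainted".
Boundaries crossed, outermost first: [that], [that], [Ø] — 3 in total.

3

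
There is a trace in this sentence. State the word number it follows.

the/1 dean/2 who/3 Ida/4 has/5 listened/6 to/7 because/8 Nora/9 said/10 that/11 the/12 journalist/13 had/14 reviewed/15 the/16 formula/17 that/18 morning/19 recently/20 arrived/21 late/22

The displaced element is "the dean" (word 2).
It functions as the object of the preposition "to" of "listened", so the gap sits immediately after word 7 ("to").
Base order: Ida has listened to the dean because Nora said that the journalist had reviewed the formula that morning recently.

7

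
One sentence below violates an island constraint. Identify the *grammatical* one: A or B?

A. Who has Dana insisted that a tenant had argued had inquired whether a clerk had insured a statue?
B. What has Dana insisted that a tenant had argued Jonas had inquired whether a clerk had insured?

A

In B, the wh-phrase is extracted from inside a wh-island (introduced by "whether"), which blocks movement.
In A, the extraction path crosses only that-complement boundaries, which are transparent.
So A is grammatical.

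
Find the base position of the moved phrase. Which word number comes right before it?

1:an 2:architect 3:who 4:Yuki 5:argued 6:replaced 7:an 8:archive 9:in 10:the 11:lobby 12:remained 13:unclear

5

The displaced element is "an architect" (word 2).
It is linked across 1 clause boundary (Ø).
It functions as the subject of "replaced", so the gap sits immediately after word 5 ("argued").
Base order: Yuki argued that an architect replaced an archive in the lobby.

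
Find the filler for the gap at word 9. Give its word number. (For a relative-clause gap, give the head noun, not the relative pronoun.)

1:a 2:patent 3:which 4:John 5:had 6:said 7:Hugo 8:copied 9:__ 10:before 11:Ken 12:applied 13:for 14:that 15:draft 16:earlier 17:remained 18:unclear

The gap at 9 is the object of "copied", inside a relative clause.
The relative pronoun is "which" (word 3); it is bound by the head noun immediately before it.
Its filler is the head noun "patent", at word 2.

2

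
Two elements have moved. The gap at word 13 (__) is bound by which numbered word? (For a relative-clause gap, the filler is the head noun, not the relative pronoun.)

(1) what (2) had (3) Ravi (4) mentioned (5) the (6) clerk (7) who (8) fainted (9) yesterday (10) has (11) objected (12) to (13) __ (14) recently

The marked gap is the object of the preposition "to" of "objected".
Its filler is the fronted wh-phrase "what", at word 1.
(The other dependency links word 6 to a gap after word 7.)

1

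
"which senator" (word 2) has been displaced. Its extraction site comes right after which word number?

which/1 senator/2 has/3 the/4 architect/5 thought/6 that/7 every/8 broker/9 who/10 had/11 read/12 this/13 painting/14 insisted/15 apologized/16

15

The displaced element is "which senator" (word 2).
It is linked across 2 clause boundaries (that → Ø).
It functions as the subject of "apologized", so the gap sits immediately after word 15 ("insisted").
Base order: The architect has thought that every broker who had read this painting insisted that which senator apologized.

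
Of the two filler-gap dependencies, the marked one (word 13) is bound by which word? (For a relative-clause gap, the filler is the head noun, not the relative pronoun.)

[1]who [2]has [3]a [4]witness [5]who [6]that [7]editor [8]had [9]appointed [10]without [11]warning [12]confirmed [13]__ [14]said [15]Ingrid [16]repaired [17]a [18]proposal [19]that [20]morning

1

The marked gap is the subject of "said".
Its filler is the fronted wh-phrase "who", at word 1.
(The other dependency links word 4 to a gap after word 9.)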